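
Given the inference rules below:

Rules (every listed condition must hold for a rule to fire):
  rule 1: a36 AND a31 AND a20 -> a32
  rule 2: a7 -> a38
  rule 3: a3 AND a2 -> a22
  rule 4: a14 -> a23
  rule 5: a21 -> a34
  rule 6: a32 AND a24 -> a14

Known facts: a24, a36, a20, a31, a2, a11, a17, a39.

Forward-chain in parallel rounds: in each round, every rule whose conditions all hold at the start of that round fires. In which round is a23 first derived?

3

[1] rule 1 [a36 AND a31 AND a20 -> a32]. ⇒ new: a32.
[2] rule 6 [a32 AND a24 -> a14]. ⇒ new: a14.
[3] rule 4 [a14 -> a23]. ⇒ new: a23.
a23 first appears in round 3.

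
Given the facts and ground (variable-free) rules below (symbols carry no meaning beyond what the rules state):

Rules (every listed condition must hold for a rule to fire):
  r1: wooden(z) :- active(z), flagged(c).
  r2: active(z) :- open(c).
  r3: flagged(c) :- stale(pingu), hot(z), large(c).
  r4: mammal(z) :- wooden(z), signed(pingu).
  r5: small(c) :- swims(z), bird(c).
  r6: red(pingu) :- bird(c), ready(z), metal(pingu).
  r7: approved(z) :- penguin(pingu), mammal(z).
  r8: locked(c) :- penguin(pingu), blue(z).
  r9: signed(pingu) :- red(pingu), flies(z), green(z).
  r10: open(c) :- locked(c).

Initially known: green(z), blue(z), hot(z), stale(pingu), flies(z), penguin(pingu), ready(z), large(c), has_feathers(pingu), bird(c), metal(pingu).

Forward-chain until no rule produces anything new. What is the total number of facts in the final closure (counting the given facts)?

20

Round 1 — r3, r6, r8, derive flagged(c), red(pingu), locked(c).
Round 2 — r9, r10, derive signed(pingu), open(c).
Round 3 — r2, derive active(z).
Round 4 — r1, derive wooden(z).
Round 5 — r4, derive mammal(z).
Round 6 — r7, derive approved(z).
Closure: {active(z), approved(z), bird(c), blue(z), flagged(c), flies(z), green(z), has_feathers(pingu), hot(z), large(c), locked(c), mammal(z), metal(pingu), open(c), penguin(pingu), ready(z), red(pingu), signed(pingu), stale(pingu), wooden(z)} — 20 facts.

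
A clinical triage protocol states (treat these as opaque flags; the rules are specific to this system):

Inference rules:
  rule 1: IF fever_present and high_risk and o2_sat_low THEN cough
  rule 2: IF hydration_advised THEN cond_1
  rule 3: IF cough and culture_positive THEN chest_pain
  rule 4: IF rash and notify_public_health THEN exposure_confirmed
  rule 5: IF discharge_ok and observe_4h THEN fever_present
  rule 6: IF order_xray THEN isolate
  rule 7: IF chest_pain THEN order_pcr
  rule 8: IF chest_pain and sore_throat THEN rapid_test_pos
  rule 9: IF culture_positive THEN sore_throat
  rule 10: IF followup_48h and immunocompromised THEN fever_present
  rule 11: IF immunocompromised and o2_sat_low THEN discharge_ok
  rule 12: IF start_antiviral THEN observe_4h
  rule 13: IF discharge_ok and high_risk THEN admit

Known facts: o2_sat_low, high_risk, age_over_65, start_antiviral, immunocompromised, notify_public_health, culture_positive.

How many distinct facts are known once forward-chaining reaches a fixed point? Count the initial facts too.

[1] rule 9 [IF culture_positive THEN sore_throat]; rule 11 [IF immunocompromised and o2_sat_low THEN discharge_ok]; rule 12 [IF start_antiviral THEN observe_4h]. ⇒ new: sore_throat, discharge_ok, observe_4h.
[2] rule 5 [IF discharge_ok and observe_4h THEN fever_present]; rule 13 [IF discharge_ok and high_risk THEN admit]. ⇒ new: fever_present, admit.
[3] rule 1 [IF fever_present and high_risk and o2_sat_low THEN cough]. ⇒ new: cough.
[4] rule 3 [IF cough and culture_positive THEN chest_pain]. ⇒ new: chest_pain.
[5] rule 7 [IF chest_pain THEN order_pcr]; rule 8 [IF chest_pain and sore_throat THEN rapid_test_pos]. ⇒ new: order_pcr, rapid_test_pos.
Closure: {admit, age_over_65, chest_pain, cough, culture_positive, discharge_ok, fever_present, high_risk, immunocompromised, notify_public_health, o2_sat_low, observe_4h, order_pcr, rapid_test_pos, sore_throat, start_antiviral} — 16 facts.

16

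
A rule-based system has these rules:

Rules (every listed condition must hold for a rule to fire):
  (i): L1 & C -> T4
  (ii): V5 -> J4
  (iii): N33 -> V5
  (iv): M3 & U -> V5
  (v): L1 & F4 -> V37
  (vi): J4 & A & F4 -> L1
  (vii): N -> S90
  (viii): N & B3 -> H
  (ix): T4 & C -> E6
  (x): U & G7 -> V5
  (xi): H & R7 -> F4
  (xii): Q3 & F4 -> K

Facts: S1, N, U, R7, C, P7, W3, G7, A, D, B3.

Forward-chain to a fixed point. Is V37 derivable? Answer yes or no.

yes

Round 1 fires (vii), (viii), (x), giving S90, H, V5.
Round 2 fires (ii), (xi), giving J4, F4.
Round 3 fires (vi), giving L1.
Round 4 fires (i), (v), giving T4, V37.
Round 5 fires (ix), giving E6.
V37 appears in round 4, so it is derivable.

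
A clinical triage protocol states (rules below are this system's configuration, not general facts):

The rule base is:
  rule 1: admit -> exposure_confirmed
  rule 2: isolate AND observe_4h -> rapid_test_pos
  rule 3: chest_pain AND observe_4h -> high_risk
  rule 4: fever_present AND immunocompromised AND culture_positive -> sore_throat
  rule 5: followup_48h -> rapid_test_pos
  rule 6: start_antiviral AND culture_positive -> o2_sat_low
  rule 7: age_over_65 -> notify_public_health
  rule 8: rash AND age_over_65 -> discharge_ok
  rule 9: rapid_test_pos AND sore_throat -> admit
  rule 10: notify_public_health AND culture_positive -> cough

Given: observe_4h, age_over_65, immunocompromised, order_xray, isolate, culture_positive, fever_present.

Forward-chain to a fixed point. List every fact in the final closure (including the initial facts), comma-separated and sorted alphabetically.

Round 1 — rule 2, rule 4, rule 7, derive rapid_test_pos, sore_throat, notify_public_health.
Round 2 — rule 9, rule 10, derive admit, cough.
Round 3 — rule 1, derive exposure_confirmed.

admit, age_over_65, cough, culture_positive, exposure_confirmed, fever_present, immunocompromised, isolate, notify_public_health, observe_4h, order_xray, rapid_test_pos, sore_throat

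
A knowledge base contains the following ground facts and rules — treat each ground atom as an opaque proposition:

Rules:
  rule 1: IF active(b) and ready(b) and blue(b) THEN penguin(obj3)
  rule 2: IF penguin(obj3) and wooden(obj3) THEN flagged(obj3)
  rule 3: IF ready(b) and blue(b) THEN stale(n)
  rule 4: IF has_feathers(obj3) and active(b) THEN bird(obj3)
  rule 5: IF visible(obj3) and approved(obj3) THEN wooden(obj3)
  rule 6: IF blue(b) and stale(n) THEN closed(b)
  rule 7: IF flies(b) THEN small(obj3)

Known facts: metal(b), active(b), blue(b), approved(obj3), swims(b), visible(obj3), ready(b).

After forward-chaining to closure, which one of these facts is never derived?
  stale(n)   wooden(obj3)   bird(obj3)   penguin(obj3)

[1] rule 1 [IF active(b) and ready(b) and blue(b) THEN penguin(obj3)]; rule 3 [IF ready(b) and blue(b) THEN stale(n)]; rule 5 [IF visible(obj3) and approved(obj3) THEN wooden(obj3)]. ⇒ new: penguin(obj3), stale(n), wooden(obj3).
[2] rule 2 [IF penguin(obj3) and wooden(obj3) THEN flagged(obj3)]; rule 6 [IF blue(b) and stale(n) THEN closed(b)]. ⇒ new: flagged(obj3), closed(b).
Derived: penguin(obj3) (round 1), stale(n) (round 1), wooden(obj3) (round 1). bird(obj3) never appears in any round.

bird(obj3)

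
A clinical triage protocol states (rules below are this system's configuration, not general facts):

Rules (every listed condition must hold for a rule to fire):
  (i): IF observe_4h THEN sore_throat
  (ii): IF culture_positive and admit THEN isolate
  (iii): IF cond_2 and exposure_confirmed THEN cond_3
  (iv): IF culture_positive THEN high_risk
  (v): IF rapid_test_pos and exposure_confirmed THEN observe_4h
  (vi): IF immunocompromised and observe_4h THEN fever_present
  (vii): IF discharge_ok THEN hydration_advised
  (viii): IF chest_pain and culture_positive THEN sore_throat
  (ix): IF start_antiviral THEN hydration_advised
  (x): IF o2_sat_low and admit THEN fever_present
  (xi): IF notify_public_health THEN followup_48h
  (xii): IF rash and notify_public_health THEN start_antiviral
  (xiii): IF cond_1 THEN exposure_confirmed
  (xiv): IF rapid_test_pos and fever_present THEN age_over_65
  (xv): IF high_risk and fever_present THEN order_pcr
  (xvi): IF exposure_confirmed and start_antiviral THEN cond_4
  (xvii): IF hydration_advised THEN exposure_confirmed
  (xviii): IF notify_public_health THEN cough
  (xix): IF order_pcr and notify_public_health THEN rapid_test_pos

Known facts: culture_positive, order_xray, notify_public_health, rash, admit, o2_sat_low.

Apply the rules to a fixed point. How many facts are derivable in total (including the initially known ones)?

Round 1: (ii) [IF culture_positive and admit THEN isolate]; (iv) [IF culture_positive THEN high_risk]; (x) [IF o2_sat_low and admit THEN fever_present]; (xi) [IF notify_public_health THEN followup_48h]; (xii) [IF rash and notify_public_health THEN start_antiviral]; (xviii) [IF notify_public_health THEN cough]. New: isolate, high_risk, fever_present, followup_48h, start_antiviral, cough.
Round 2: (ix) [IF start_antiviral THEN hydration_advised]; (xv) [IF high_risk and fever_present THEN order_pcr]. New: hydration_advised, order_pcr.
Round 3: (xvii) [IF hydration_advised THEN exposure_confirmed]; (xix) [IF order_pcr and notify_public_health THEN rapid_test_pos]. New: exposure_confirmed, rapid_test_pos.
Round 4: (v) [IF rapid_test_pos and exposure_confirmed THEN observe_4h]; (xiv) [IF rapid_test_pos and fever_present THEN age_over_65]; (xvi) [IF exposure_confirmed and start_antiviral THEN cond_4]. New: observe_4h, age_over_65, cond_4.
Round 5: (i) [IF observe_4h THEN sore_throat]. New: sore_throat.
Closure: {admit, age_over_65, cond_4, cough, culture_positive, exposure_confirmed, fever_present, followup_48h, high_risk, hydration_advised, isolate, notify_public_health, o2_sat_low, observe_4h, order_pcr, order_xray, rapid_test_pos, rash, sore_throat, start_antiviral} — 20 facts.

20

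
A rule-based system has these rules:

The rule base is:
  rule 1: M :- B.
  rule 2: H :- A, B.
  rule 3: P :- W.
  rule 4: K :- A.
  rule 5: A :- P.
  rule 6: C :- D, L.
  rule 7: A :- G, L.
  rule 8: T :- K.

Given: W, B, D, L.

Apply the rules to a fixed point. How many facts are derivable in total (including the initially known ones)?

Round 1 fires rule 1, rule 3, rule 6, giving M, P, C.
Round 2 fires rule 5, giving A.
Round 3 fires rule 2, rule 4, giving H, K.
Round 4 fires rule 8, giving T.
Closure: {A, B, C, D, H, K, L, M, P, T, W} — 11 facts.

11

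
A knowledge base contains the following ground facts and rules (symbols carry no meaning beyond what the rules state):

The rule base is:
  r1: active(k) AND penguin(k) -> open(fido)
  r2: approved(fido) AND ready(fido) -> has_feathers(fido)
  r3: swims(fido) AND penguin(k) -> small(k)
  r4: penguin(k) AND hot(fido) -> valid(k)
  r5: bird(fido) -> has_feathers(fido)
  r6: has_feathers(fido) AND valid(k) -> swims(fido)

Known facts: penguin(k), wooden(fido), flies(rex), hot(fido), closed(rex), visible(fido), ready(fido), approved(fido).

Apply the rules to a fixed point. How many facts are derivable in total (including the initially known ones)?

12

[1] r2 [approved(fido) AND ready(fido) -> has_feathers(fido)]; r4 [penguin(k) AND hot(fido) -> valid(k)]. ⇒ new: has_feathers(fido), valid(k).
[2] r6 [has_feathers(fido) AND valid(k) -> swims(fido)]. ⇒ new: swims(fido).
[3] r3 [swims(fido) AND penguin(k) -> small(k)]. ⇒ new: small(k).
Closure: {approved(fido), closed(rex), flies(rex), has_feathers(fido), hot(fido), penguin(k), ready(fido), small(k), swims(fido), valid(k), visible(fido), wooden(fido)} — 12 facts.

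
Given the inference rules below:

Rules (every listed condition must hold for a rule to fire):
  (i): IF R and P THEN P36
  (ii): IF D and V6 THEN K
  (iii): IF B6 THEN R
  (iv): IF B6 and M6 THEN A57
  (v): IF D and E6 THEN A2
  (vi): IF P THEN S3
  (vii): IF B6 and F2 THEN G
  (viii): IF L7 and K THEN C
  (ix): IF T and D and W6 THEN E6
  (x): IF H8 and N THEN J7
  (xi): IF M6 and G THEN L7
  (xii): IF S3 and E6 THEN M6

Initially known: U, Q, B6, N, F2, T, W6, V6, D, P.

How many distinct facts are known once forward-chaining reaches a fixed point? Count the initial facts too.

Round 1: (ii) [IF D and V6 THEN K]; (iii) [IF B6 THEN R]; (vi) [IF P THEN S3]; (vii) [IF B6 and F2 THEN G]; (ix) [IF T and D and W6 THEN E6]. Adds K, R, S3, G, E6.
Round 2: (i) [IF R and P THEN P36]; (v) [IF D and E6 THEN A2]; (xii) [IF S3 and E6 THEN M6]. Adds P36, A2, M6.
Round 3: (iv) [IF B6 and M6 THEN A57]; (xi) [IF M6 and G THEN L7]. Adds A57, L7.
Round 4: (viii) [IF L7 and K THEN C]. Adds C.
Closure: {A2, A57, B6, C, D, E6, F2, G, K, L7, M6, N, P, P36, Q, R, S3, T, U, V6, W6} — 21 facts.

21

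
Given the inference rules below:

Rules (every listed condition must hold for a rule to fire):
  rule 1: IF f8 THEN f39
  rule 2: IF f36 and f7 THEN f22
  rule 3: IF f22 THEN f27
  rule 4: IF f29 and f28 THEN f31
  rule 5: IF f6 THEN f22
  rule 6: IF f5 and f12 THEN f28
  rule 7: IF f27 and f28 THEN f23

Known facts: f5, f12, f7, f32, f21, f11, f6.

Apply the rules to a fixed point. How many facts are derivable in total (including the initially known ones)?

Round 1: rule 5 [IF f6 THEN f22]; rule 6 [IF f5 and f12 THEN f28]. Adds f22, f28.
Round 2: rule 3 [IF f22 THEN f27]. Adds f27.
Round 3: rule 7 [IF f27 and f28 THEN f23]. Adds f23.
Closure: {f11, f12, f21, f22, f23, f27, f28, f32, f5, f6, f7} — 11 facts.

11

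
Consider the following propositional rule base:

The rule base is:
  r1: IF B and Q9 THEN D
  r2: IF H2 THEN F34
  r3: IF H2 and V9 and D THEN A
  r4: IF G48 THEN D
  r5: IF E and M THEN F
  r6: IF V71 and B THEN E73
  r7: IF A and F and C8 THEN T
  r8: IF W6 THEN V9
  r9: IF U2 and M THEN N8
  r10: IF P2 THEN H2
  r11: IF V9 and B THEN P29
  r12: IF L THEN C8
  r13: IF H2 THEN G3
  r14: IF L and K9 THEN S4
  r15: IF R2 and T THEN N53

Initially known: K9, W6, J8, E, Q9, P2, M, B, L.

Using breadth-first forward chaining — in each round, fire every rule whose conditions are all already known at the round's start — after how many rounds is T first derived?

Round 1 — r1, r5, r8, r10, r12, r14, derive D, F, V9, H2, C8, S4.
Round 2 — r2, r3, r11, r13, derive F34, A, P29, G3.
Round 3 — r7, derive T.
T first appears in round 3.

3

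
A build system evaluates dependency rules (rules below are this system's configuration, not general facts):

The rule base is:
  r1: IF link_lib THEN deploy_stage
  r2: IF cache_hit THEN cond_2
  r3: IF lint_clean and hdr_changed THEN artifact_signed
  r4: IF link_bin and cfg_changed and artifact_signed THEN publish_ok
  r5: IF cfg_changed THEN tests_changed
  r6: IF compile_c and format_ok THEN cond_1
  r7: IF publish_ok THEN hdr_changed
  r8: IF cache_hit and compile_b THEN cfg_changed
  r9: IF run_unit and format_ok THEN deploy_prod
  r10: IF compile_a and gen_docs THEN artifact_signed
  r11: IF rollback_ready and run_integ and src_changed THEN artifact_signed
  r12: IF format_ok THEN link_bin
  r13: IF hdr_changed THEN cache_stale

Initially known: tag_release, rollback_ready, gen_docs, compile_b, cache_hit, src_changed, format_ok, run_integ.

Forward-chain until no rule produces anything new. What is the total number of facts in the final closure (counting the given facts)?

16

Round 1: r2 [IF cache_hit THEN cond_2]; r8 [IF cache_hit and compile_b THEN cfg_changed]; r11 [IF rollback_ready and run_integ and src_changed THEN artifact_signed]; r12 [IF format_ok THEN link_bin]. Adds cond_2, cfg_changed, artifact_signed, link_bin.
Round 2: r4 [IF link_bin and cfg_changed and artifact_signed THEN publish_ok]; r5 [IF cfg_changed THEN tests_changed]. Adds publish_ok, tests_changed.
Round 3: r7 [IF publish_ok THEN hdr_changed]. Adds hdr_changed.
Round 4: r13 [IF hdr_changed THEN cache_stale]. Adds cache_stale.
Closure: {artifact_signed, cache_hit, cache_stale, cfg_changed, compile_b, cond_2, format_ok, gen_docs, hdr_changed, link_bin, publish_ok, rollback_ready, run_integ, src_changed, tag_release, tests_changed} — 16 facts.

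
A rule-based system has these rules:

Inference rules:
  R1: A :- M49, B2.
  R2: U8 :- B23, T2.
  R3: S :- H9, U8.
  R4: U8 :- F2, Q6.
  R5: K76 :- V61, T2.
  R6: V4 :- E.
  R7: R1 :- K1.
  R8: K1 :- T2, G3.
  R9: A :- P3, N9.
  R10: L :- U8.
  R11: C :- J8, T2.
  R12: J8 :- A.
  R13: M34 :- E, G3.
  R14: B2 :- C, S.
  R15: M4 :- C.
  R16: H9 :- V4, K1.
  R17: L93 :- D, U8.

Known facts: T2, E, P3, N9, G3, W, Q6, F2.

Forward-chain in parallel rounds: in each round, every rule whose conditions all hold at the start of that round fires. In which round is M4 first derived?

Round 1: R4 [U8 :- F2, Q6.]; R6 [V4 :- E.]; R8 [K1 :- T2, G3.]; R9 [A :- P3, N9.]; R13 [M34 :- E, G3.]. Adds U8, V4, K1, A, M34.
Round 2: R7 [R1 :- K1.]; R10 [L :- U8.]; R12 [J8 :- A.]; R16 [H9 :- V4, K1.]. Adds R1, L, J8, H9.
Round 3: R3 [S :- H9, U8.]; R11 [C :- J8, T2.]. Adds S, C.
Round 4: R14 [B2 :- C, S.]; R15 [M4 :- C.]. Adds B2, M4.
M4 first appears in round 4.

4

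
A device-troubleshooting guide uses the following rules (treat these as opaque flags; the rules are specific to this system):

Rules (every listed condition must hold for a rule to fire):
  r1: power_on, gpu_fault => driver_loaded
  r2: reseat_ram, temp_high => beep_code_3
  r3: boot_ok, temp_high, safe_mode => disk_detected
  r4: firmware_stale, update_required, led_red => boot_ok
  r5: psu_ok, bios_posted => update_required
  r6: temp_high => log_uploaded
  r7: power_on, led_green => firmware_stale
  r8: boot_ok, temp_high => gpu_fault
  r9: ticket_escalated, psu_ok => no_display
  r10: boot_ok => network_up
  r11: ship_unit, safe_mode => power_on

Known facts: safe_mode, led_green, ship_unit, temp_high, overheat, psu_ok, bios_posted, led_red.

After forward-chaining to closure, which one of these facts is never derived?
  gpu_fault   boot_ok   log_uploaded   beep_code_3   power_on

beep_code_3

Round 1 fires r5, r6, r11, giving update_required, log_uploaded, power_on.
Round 2 fires r7, giving firmware_stale.
Round 3 fires r4, giving boot_ok.
Round 4 fires r3, r8, r10, giving disk_detected, gpu_fault, network_up.
Round 5 fires r1, giving driver_loaded.
Derived: gpu_fault (round 4), power_on (round 1), boot_ok (round 3), log_uploaded (round 1). beep_code_3 never appears in any round.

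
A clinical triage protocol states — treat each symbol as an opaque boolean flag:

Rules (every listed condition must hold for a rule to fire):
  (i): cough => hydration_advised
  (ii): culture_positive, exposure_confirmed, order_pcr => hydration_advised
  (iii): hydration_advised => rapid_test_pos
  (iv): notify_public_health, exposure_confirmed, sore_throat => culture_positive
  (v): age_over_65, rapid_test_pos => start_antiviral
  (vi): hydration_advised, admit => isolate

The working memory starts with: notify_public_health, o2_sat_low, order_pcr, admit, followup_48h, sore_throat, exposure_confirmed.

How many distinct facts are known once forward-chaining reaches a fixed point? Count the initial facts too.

[1] (iv) [notify_public_health, exposure_confirmed, sore_throat => culture_positive]. ⇒ new: culture_positive.
[2] (ii) [culture_positive, exposure_confirmed, order_pcr => hydration_advised]. ⇒ new: hydration_advised.
[3] (iii) [hydration_advised => rapid_test_pos]; (vi) [hydration_advised, admit => isolate]. ⇒ new: rapid_test_pos, isolate.
Closure: {admit, culture_positive, exposure_confirmed, followup_48h, hydration_advised, isolate, notify_public_health, o2_sat_low, order_pcr, rapid_test_pos, sore_throat} — 11 facts.

11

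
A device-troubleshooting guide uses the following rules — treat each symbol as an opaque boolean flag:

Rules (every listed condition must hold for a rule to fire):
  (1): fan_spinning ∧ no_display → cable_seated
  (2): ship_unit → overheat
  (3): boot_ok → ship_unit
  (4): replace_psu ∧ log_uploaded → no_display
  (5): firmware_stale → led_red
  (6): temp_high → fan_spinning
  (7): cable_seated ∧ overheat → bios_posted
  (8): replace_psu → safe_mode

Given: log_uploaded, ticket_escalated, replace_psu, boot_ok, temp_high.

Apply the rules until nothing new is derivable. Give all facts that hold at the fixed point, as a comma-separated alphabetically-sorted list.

Round 1 — (3), (4), (6), (8), derive ship_unit, no_display, fan_spinning, safe_mode.
Round 2 — (1), (2), derive cable_seated, overheat.
Round 3 — (7), derive bios_posted.

bios_posted, boot_ok, cable_seated, fan_spinning, log_uploaded, no_display, overheat, replace_psu, safe_mode, ship_unit, temp_high, ticket_escalated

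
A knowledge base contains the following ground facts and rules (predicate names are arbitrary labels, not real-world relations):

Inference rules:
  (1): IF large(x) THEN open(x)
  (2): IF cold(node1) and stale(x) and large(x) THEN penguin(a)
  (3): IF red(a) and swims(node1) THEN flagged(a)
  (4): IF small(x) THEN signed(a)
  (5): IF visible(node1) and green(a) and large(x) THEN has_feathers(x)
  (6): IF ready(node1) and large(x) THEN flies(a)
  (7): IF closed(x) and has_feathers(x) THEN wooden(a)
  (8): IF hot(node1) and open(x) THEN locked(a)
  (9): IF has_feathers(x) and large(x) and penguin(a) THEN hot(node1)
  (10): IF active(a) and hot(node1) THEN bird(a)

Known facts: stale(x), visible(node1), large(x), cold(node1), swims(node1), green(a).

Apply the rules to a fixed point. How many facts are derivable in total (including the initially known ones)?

11

Round 1 — (1), (2), (5), derive open(x), penguin(a), has_feathers(x).
Round 2 — (9), derive hot(node1).
Round 3 — (8), derive locked(a).
Closure: {cold(node1), green(a), has_feathers(x), hot(node1), large(x), locked(a), open(x), penguin(a), stale(x), swims(node1), visible(node1)} — 11 facts.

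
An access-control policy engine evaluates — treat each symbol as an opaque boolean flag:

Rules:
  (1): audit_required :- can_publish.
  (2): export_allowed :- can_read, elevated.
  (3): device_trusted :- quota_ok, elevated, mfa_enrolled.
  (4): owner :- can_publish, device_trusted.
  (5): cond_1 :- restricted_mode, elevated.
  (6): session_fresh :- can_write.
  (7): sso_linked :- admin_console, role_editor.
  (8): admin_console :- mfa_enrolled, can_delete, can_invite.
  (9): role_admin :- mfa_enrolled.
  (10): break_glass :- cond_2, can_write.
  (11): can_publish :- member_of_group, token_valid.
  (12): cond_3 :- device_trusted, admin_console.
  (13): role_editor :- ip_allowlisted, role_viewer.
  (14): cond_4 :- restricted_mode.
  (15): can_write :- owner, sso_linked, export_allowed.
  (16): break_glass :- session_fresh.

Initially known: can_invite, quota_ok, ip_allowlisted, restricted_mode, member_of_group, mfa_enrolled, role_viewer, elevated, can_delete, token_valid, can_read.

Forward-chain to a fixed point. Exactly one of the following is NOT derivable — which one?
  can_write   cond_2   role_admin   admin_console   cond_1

cond_2

Round 1 — (2), (3), (5), (8), (9), (11), (13), (14), derive export_allowed, device_trusted, cond_1, admin_console, role_admin, can_publish, role_editor, cond_4.
Round 2 — (1), (4), (7), (12), derive audit_required, owner, sso_linked, cond_3.
Round 3 — (15), derive can_write.
Round 4 — (6), derive session_fresh.
Round 5 — (16), derive break_glass.
Derived: admin_console (round 1), role_admin (round 1), cond_1 (round 1), can_write (round 3). cond_2 never appears in any round.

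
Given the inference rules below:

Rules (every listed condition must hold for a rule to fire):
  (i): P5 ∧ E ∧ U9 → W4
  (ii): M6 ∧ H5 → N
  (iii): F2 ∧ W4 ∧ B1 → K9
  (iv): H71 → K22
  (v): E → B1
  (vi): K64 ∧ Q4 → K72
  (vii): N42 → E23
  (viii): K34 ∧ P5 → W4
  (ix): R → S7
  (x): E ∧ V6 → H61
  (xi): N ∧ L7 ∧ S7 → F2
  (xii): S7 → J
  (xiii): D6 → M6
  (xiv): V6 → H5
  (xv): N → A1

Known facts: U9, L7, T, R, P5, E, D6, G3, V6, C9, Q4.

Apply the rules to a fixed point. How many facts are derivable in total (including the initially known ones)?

22

[1] (i) [P5 ∧ E ∧ U9 → W4]; (v) [E → B1]; (ix) [R → S7]; (x) [E ∧ V6 → H61]; (xiii) [D6 → M6]; (xiv) [V6 → H5]. ⇒ new: W4, B1, S7, H61, M6, H5.
[2] (ii) [M6 ∧ H5 → N]; (xii) [S7 → J]. ⇒ new: N, J.
[3] (xi) [N ∧ L7 ∧ S7 → F2]; (xv) [N → A1]. ⇒ new: F2, A1.
[4] (iii) [F2 ∧ W4 ∧ B1 → K9]. ⇒ new: K9.
Closure: {A1, B1, C9, D6, E, F2, G3, H5, H61, J, K9, L7, M6, N, P5, Q4, R, S7, T, U9, V6, W4} — 22 facts.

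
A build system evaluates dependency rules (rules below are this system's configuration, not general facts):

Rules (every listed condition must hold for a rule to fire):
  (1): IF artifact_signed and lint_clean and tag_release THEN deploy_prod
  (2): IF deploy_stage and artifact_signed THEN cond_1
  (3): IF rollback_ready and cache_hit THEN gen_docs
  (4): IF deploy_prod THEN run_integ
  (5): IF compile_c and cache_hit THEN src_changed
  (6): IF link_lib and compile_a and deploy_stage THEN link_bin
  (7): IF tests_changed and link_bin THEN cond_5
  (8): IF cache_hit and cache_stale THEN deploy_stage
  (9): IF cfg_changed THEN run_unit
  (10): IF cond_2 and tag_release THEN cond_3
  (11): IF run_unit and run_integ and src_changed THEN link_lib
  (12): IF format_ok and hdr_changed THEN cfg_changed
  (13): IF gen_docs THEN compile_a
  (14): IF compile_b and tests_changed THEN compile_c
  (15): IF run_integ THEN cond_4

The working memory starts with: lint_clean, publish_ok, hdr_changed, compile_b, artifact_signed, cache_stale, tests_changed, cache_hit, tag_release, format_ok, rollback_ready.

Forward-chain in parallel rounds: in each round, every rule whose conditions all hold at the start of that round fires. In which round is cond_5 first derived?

Round 1: (1) [IF artifact_signed and lint_clean and tag_release THEN deploy_prod]; (3) [IF rollback_ready and cache_hit THEN gen_docs]; (8) [IF cache_hit and cache_stale THEN deploy_stage]; (12) [IF format_ok and hdr_changed THEN cfg_changed]; (14) [IF compile_b and tests_changed THEN compile_c]. New: deploy_prod, gen_docs, deploy_stage, cfg_changed, compile_c.
Round 2: (2) [IF deploy_stage and artifact_signed THEN cond_1]; (4) [IF deploy_prod THEN run_integ]; (5) [IF compile_c and cache_hit THEN src_changed]; (9) [IF cfg_changed THEN run_unit]; (13) [IF gen_docs THEN compile_a]. New: cond_1, run_integ, src_changed, run_unit, compile_a.
Round 3: (11) [IF run_unit and run_integ and src_changed THEN link_lib]; (15) [IF run_integ THEN cond_4]. New: link_lib, cond_4.
Round 4: (6) [IF link_lib and compile_a and deploy_stage THEN link_bin]. New: link_bin.
Round 5: (7) [IF tests_changed and link_bin THEN cond_5]. New: cond_5.
cond_5 first appears in round 5.

5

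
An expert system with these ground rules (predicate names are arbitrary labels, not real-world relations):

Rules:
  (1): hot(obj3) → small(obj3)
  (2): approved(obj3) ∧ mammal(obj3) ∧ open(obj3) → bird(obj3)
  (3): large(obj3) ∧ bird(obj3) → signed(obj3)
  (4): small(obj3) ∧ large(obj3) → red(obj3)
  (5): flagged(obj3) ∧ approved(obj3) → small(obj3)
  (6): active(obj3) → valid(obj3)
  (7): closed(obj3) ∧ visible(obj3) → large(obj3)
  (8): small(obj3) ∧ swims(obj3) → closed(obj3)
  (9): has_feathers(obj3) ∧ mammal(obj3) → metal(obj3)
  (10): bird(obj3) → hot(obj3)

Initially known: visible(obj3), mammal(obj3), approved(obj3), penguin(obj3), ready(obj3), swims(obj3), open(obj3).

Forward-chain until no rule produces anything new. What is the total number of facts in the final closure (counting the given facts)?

14

Round 1: (2) [approved(obj3) ∧ mammal(obj3) ∧ open(obj3) → bird(obj3)]. Adds bird(obj3).
Round 2: (10) [bird(obj3) → hot(obj3)]. Adds hot(obj3).
Round 3: (1) [hot(obj3) → small(obj3)]. Adds small(obj3).
Round 4: (8) [small(obj3) ∧ swims(obj3) → closed(obj3)]. Adds closed(obj3).
Round 5: (7) [closed(obj3) ∧ visible(obj3) → large(obj3)]. Adds large(obj3).
Round 6: (3) [large(obj3) ∧ bird(obj3) → signed(obj3)]; (4) [small(obj3) ∧ large(obj3) → red(obj3)]. Adds signed(obj3), red(obj3).
Closure: {approved(obj3), bird(obj3), closed(obj3), hot(obj3), large(obj3), mammal(obj3), open(obj3), penguin(obj3), ready(obj3), red(obj3), signed(obj3), small(obj3), swims(obj3), visible(obj3)} — 14 facts.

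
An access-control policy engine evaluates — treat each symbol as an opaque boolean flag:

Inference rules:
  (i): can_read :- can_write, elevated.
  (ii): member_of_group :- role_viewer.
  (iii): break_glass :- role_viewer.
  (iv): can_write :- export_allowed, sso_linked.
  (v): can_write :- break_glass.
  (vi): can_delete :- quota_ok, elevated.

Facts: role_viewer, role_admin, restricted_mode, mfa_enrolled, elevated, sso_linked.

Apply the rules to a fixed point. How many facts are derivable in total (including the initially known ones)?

10

Round 1 — (ii), (iii), derive member_of_group, break_glass.
Round 2 — (v), derive can_write.
Round 3 — (i), derive can_read.
Closure: {break_glass, can_read, can_write, elevated, member_of_group, mfa_enrolled, restricted_mode, role_admin, role_viewer, sso_linked} — 10 facts.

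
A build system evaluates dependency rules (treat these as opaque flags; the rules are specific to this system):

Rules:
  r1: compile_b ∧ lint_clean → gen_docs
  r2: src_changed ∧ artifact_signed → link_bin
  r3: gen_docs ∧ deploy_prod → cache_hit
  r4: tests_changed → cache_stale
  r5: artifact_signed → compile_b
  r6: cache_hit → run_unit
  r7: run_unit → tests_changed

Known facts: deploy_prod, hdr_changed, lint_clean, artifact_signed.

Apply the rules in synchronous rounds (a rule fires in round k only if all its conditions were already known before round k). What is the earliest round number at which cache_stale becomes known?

Round 1 fires r5, giving compile_b.
Round 2 fires r1, giving gen_docs.
Round 3 fires r3, giving cache_hit.
Round 4 fires r6, giving run_unit.
Round 5 fires r7, giving tests_changed.
Round 6 fires r4, giving cache_stale.
cache_stale first appears in round 6.

6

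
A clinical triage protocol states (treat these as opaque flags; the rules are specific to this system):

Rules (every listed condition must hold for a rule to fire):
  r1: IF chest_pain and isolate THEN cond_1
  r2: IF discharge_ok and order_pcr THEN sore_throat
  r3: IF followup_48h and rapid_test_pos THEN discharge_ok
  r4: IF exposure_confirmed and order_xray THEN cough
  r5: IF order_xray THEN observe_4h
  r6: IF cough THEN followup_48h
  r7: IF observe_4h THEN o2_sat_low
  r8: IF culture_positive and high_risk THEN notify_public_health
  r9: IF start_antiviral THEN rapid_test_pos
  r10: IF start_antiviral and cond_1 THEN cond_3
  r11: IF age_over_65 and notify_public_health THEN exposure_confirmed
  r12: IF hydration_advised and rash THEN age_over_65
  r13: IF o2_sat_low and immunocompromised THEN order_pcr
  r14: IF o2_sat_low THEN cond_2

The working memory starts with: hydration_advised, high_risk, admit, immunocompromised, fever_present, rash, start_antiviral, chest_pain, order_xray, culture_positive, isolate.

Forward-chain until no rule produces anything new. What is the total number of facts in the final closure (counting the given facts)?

Round 1: r1 [IF chest_pain and isolate THEN cond_1]; r5 [IF order_xray THEN observe_4h]; r8 [IF culture_positive and high_risk THEN notify_public_health]; r9 [IF start_antiviral THEN rapid_test_pos]; r12 [IF hydration_advised and rash THEN age_over_65]. New: cond_1, observe_4h, notify_public_health, rapid_test_pos, age_over_65.
Round 2: r7 [IF observe_4h THEN o2_sat_low]; r10 [IF start_antiviral and cond_1 THEN cond_3]; r11 [IF age_over_65 and notify_public_health THEN exposure_confirmed]. New: o2_sat_low, cond_3, exposure_confirmed.
Round 3: r4 [IF exposure_confirmed and order_xray THEN cough]; r13 [IF o2_sat_low and immunocompromised THEN order_pcr]; r14 [IF o2_sat_low THEN cond_2]. New: cough, order_pcr, cond_2.
Round 4: r6 [IF cough THEN followup_48h]. New: followup_48h.
Round 5: r3 [IF followup_48h and rapid_test_pos THEN discharge_ok]. New: discharge_ok.
Round 6: r2 [IF discharge_ok and order_pcr THEN sore_throat]. New: sore_throat.
Closure: {admit, age_over_65, chest_pain, cond_1, cond_2, cond_3, cough, culture_positive, discharge_ok, exposure_confirmed, fever_present, followup_48h, high_risk, hydration_advised, immunocompromised, isolate, notify_public_health, o2_sat_low, observe_4h, order_pcr, order_xray, rapid_test_pos, rash, sore_throat, start_antiviral} — 25 facts.

25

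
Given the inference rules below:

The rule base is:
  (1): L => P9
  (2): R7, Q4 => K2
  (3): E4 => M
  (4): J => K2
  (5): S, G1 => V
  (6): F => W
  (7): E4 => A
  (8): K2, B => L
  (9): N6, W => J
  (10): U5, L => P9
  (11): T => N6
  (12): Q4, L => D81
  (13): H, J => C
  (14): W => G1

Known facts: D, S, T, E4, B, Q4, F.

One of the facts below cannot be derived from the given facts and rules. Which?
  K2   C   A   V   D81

C

Round 1: (3) [E4 => M]; (6) [F => W]; (7) [E4 => A]; (11) [T => N6]. New: M, W, A, N6.
Round 2: (9) [N6, W => J]; (14) [W => G1]. New: J, G1.
Round 3: (4) [J => K2]; (5) [S, G1 => V]. New: K2, V.
Round 4: (8) [K2, B => L]. New: L.
Round 5: (1) [L => P9]; (12) [Q4, L => D81]. New: P9, D81.
Derived: A (round 1), D81 (round 5), V (round 3), K2 (round 3). C never appears in any round.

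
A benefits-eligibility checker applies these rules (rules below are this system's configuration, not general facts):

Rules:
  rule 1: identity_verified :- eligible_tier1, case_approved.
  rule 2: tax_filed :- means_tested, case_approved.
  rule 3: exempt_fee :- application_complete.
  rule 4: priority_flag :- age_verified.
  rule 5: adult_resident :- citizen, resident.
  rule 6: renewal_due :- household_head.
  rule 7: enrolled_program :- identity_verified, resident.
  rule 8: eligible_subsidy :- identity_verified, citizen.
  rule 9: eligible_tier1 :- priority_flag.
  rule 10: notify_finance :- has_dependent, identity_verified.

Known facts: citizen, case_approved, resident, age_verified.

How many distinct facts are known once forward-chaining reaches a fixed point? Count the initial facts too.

Round 1 — rule 4, rule 5, derive priority_flag, adult_resident.
Round 2 — rule 9, derive eligible_tier1.
Round 3 — rule 1, derive identity_verified.
Round 4 — rule 7, rule 8, derive enrolled_program, eligible_subsidy.
Closure: {adult_resident, age_verified, case_approved, citizen, eligible_subsidy, eligible_tier1, enrolled_program, identity_verified, priority_flag, resident} — 10 facts.

10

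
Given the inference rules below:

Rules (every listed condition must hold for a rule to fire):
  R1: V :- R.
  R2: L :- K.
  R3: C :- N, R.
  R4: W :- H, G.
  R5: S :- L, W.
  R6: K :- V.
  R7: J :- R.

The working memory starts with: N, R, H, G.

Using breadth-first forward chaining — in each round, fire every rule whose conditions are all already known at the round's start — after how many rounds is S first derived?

4

[1] R1 [V :- R.]; R3 [C :- N, R.]; R4 [W :- H, G.]; R7 [J :- R.]. ⇒ new: V, C, W, J.
[2] R6 [K :- V.]. ⇒ new: K.
[3] R2 [L :- K.]. ⇒ new: L.
[4] R5 [S :- L, W.]. ⇒ new: S.
S first appears in round 4.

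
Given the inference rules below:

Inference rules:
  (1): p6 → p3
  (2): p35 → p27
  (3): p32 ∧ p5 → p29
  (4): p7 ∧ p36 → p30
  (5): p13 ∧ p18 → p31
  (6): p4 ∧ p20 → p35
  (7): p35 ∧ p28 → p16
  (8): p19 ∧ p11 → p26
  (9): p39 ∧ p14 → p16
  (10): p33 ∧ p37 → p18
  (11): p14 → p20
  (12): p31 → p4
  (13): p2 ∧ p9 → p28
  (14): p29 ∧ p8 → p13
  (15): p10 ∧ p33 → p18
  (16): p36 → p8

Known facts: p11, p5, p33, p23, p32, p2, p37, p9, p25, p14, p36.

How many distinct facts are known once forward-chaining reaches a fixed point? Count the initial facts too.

22

Round 1 — (3), (10), (11), (13), (16), derive p29, p18, p20, p28, p8.
Round 2 — (14), derive p13.
Round 3 — (5), derive p31.
Round 4 — (12), derive p4.
Round 5 — (6), derive p35.
Round 6 — (2), (7), derive p27, p16.
Closure: {p11, p13, p14, p16, p18, p2, p20, p23, p25, p27, p28, p29, p31, p32, p33, p35, p36, p37, p4, p5, p8, p9} — 22 facts.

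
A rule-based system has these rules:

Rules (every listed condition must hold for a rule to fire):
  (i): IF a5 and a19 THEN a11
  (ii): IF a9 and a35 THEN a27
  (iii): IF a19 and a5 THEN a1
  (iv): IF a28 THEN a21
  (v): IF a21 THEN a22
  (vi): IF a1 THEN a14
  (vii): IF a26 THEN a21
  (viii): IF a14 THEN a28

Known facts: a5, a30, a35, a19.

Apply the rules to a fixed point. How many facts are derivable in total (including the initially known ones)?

10

Round 1: (i) [IF a5 and a19 THEN a11]; (iii) [IF a19 and a5 THEN a1]. Adds a11, a1.
Round 2: (vi) [IF a1 THEN a14]. Adds a14.
Round 3: (viii) [IF a14 THEN a28]. Adds a28.
Round 4: (iv) [IF a28 THEN a21]. Adds a21.
Round 5: (v) [IF a21 THEN a22]. Adds a22.
Closure: {a1, a11, a14, a19, a21, a22, a28, a30, a35, a5} — 10 facts.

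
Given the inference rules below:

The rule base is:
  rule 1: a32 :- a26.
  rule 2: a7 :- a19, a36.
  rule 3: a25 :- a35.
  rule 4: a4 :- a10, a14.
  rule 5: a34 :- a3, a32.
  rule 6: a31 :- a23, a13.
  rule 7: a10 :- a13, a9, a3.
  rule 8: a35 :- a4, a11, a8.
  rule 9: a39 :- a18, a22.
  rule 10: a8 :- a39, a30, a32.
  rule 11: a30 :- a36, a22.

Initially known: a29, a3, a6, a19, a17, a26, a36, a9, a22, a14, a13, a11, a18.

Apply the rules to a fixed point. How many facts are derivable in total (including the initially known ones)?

Round 1: rule 1 [a32 :- a26.]; rule 2 [a7 :- a19, a36.]; rule 7 [a10 :- a13, a9, a3.]; rule 9 [a39 :- a18, a22.]; rule 11 [a30 :- a36, a22.]. Adds a32, a7, a10, a39, a30.
Round 2: rule 4 [a4 :- a10, a14.]; rule 5 [a34 :- a3, a32.]; rule 10 [a8 :- a39, a30, a32.]. Adds a4, a34, a8.
Round 3: rule 8 [a35 :- a4, a11, a8.]. Adds a35.
Round 4: rule 3 [a25 :- a35.]. Adds a25.
Closure: {a10, a11, a13, a14, a17, a18, a19, a22, a25, a26, a29, a3, a30, a32, a34, a35, a36, a39, a4, a6, a7, a8, a9} — 23 facts.

23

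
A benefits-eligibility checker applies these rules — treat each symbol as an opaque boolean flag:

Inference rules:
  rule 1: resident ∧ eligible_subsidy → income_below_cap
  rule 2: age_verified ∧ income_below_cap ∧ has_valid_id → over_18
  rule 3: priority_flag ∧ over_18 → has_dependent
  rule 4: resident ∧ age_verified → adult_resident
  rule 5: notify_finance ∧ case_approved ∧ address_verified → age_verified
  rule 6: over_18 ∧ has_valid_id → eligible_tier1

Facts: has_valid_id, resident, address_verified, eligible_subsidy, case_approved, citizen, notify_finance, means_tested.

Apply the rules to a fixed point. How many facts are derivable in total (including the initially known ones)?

Round 1 — rule 1, rule 5, derive income_below_cap, age_verified.
Round 2 — rule 2, rule 4, derive over_18, adult_resident.
Round 3 — rule 6, derive eligible_tier1.
Closure: {address_verified, adult_resident, age_verified, case_approved, citizen, eligible_subsidy, eligible_tier1, has_valid_id, income_below_cap, means_tested, notify_finance, over_18, resident} — 13 facts.

13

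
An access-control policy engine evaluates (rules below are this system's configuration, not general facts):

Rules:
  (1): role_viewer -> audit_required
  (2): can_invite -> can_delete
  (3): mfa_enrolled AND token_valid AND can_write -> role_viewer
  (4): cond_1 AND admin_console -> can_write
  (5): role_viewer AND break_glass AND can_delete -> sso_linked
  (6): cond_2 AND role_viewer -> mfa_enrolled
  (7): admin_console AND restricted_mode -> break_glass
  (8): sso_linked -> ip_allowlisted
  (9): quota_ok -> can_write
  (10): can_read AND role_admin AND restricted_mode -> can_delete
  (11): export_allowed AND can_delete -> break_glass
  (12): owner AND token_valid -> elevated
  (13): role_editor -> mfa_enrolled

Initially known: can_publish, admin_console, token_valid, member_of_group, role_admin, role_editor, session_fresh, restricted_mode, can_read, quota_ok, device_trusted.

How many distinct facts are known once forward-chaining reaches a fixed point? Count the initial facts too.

19

Round 1 fires (7), (9), (10), (13), giving break_glass, can_write, can_delete, mfa_enrolled.
Round 2 fires (3), giving role_viewer.
Round 3 fires (1), (5), giving audit_required, sso_linked.
Round 4 fires (8), giving ip_allowlisted.
Closure: {admin_console, audit_required, break_glass, can_delete, can_publish, can_read, can_write, device_trusted, ip_allowlisted, member_of_group, mfa_enrolled, quota_ok, restricted_mode, role_admin, role_editor, role_viewer, session_fresh, sso_linked, token_valid} — 19 facts.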